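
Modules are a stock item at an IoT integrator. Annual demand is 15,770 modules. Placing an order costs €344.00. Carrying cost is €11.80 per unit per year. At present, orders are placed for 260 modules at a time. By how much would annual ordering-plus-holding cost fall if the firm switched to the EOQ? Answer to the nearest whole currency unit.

EOQ = √(2DS/H) = √(2 × 15,770 × 344 / 11.8) ≈ 958.89.
Cost at Q* = (D/Q*)S + (Q*/2)H = √(2DSH) ≈ €11,314.91.
Cost at Q = 260: (15,770/260)×344 + (260/2)×11.8 = €20,864.92 + €1,534.00 = €22,398.92.
Excess = €22,398.92 − €11,314.91 = €11,084.01.

Extra cost ≈ €11,084 per year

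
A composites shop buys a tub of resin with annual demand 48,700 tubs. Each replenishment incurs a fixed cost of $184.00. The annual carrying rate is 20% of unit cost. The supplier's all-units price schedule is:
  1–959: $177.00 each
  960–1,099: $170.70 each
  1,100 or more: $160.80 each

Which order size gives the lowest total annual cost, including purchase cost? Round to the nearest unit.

Holding cost per unit per year at price C is H = 0.20·C.
Candidates are each tier's EOQ (if it falls in that tier) and each price-break quantity.
EOQ at $177.00 = 711.5 (feasible in tier 1): TC = 48,700×$177.00 + (48,700/711.5)×184 + (711.5/2)×0.20×$177.00 = $8,645,087.79.
EOQ at $170.70 = 724.5 < 960, so use break Q=960: TC = 48,700×$170.70 + (48,700/960.0)×184 + (960.0/2)×0.20×$170.70 = $8,338,811.37.
EOQ at $160.80 = 746.5 < 1100, so use break Q=1100: TC = 48,700×$160.80 + (48,700/1100.0)×184 + (1100.0/2)×0.20×$160.80 = $7,856,794.18.
Lowest total cost is $7,856,794.18 at Q = 1100.0.

Q* ≈ 1,100 tubs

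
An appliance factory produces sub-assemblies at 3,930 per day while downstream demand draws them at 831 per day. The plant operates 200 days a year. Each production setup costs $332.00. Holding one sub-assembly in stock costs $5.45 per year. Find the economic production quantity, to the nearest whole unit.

Q* ≈ 5,067 sub-assemblies

Annual demand D = 831 × 200 = 166,200.
Production build-up factor (1 − d/p) = 1 − 831/3,930 = 0.7885.
Q* = √(2DS / (H(1 − d/p))) = √(2 × 166,200 × 332 / (5.45 × 0.7885)).
= √(110,356,800 / 4.2976) ≈ 5067.419.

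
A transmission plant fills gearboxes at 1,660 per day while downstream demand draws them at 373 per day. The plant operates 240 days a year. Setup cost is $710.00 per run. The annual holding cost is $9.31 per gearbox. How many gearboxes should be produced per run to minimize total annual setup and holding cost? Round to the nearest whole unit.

Annual demand D = 373 × 240 = 89,520.
Production build-up factor (1 − d/p) = 1 − 373/1,660 = 0.7753.
Q* = √(2DS / (H(1 − d/p))) = √(2 × 89,520 × 710 / (9.31 × 0.7753)).
= √(127,118,400 / 7.2181) ≈ 4196.567.

Q* ≈ 4,197 gearboxes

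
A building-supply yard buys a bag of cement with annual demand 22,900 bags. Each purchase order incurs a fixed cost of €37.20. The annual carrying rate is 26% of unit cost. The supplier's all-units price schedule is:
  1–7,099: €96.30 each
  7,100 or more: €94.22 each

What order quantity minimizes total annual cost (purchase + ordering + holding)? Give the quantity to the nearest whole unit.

Q* ≈ 261 bags

Holding cost per unit per year at price C is H = 0.26·C.
Candidates are each tier's EOQ (if it falls in that tier) and each price-break quantity.
EOQ at €96.30 = 260.9 (feasible in tier 1): TC = 22,900×€96.30 + (22,900/260.9)×37.2 + (260.9/2)×0.26×€96.30 = €2,211,801.37.
EOQ at €94.22 = 263.7 < 7100, so use break Q=7100: TC = 22,900×€94.22 + (22,900/7100.0)×37.2 + (7100.0/2)×0.26×€94.22 = €2,244,723.04.
Lowest total cost is €2,211,801.37 at Q = 260.9.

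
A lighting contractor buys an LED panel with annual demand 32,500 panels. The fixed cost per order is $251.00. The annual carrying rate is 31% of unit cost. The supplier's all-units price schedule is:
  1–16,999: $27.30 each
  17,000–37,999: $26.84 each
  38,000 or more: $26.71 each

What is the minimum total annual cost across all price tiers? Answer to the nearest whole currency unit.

TC* ≈ $899,000

Holding cost per unit per year at price C is H = 0.31·C.
Evaluate total cost at each tier's feasible EOQ or, if the EOQ is below the tier, at the tier's minimum quantity.
EOQ at $27.30 = 1388.5 (feasible in tier 1): TC = 32,500×$27.30 + (32,500/1388.5)×251 + (1388.5/2)×0.31×$27.30 = $899,000.48.
EOQ at $26.84 = 1400.3 < 17000, so use break Q=17000: TC = 32,500×$26.84 + (32,500/17000.0)×251 + (17000.0/2)×0.31×$26.84 = $943,503.25.
EOQ at $26.71 = 1403.7 < 38000, so use break Q=38000: TC = 32,500×$26.71 + (32,500/38000.0)×251 + (38000.0/2)×0.31×$26.71 = $1,025,611.57.
Lowest total cost among the candidates is at Q = 1388.5.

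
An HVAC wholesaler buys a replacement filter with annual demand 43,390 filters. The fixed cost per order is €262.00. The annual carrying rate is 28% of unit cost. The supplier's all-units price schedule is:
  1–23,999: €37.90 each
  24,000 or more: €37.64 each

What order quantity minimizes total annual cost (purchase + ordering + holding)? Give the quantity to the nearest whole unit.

Holding cost per unit per year at price C is H = 0.28·C.
Evaluate total cost at each tier's feasible EOQ or, if the EOQ is below the tier, at the tier's minimum quantity.
EOQ at €37.90 = 1463.7 (feasible in tier 1): TC = 43,390×€37.90 + (43,390/1463.7)×262 + (1463.7/2)×0.28×€37.90 = €1,660,014.13.
EOQ at €37.64 = 1468.8 < 24000, so use break Q=24000: TC = 43,390×€37.64 + (43,390/24000.0)×262 + (24000.0/2)×0.28×€37.64 = €1,760,143.67.
Lowest total cost is €1,660,014.13 at Q = 1463.7.

Q* ≈ 1,464 filters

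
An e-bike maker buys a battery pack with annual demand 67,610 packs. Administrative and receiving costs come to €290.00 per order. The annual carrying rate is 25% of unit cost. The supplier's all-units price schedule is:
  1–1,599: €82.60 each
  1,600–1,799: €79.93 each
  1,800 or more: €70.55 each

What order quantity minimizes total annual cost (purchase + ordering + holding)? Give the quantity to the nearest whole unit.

Q* ≈ 1,800 packs

Holding cost per unit per year at price C is H = 0.25·C.
For each price level, check whether its EOQ is feasible; otherwise the best quantity at that price is the breakpoint.
EOQ at €82.60 = 1378.0 (feasible in tier 1): TC = 67,610×€82.60 + (67,610/1378.0)×290 + (1378.0/2)×0.25×€82.60 = €5,613,042.37.
EOQ at €79.93 = 1400.9 < 1600, so use break Q=1600: TC = 67,610×€79.93 + (67,610/1600.0)×290 + (1600.0/2)×0.25×€79.93 = €5,432,307.61.
EOQ at €70.55 = 1491.1 < 1800, so use break Q=1800: TC = 67,610×€70.55 + (67,610/1800.0)×290 + (1800.0/2)×0.25×€70.55 = €4,796,651.97.
Lowest total cost is €4,796,651.97 at Q = 1800.0.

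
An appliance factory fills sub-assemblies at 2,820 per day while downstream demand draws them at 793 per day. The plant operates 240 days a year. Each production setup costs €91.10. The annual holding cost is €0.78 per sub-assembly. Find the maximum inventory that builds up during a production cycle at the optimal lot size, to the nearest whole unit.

Annual demand D = 793 × 240 = 190,320.
Production build-up factor (1 − d/p) = 1 − 793/2,820 = 0.7188.
Q* = √(2DS / (H(1 − d/p))) = √(2 × 190,320 × 91.1 / (0.78 × 0.7188)).
= √(34,676,304 / 0.5607) ≈ 7864.421.
Maximum inventory = Q*(1 − d/p) = 7864.421 × 0.7188 ≈ 5652.902.

I_max ≈ 5,653 sub-assemblies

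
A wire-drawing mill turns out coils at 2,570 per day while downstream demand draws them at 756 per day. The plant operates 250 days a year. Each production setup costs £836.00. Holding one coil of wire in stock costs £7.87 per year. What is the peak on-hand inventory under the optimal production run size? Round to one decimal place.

I_max ≈ 5,323.7 coils

Annual demand D = 756 × 250 = 189,000.
Production build-up factor (1 − d/p) = 1 − 756/2,570 = 0.7058.
Q* = √(2DS / (H(1 − d/p))) = √(2 × 189,000 × 836 / (7.87 × 0.7058)).
= √(316,008,000 / 5.5549) ≈ 7542.401.
Maximum inventory = Q*(1 − d/p) = 7542.401 × 0.7058 ≈ 5323.702.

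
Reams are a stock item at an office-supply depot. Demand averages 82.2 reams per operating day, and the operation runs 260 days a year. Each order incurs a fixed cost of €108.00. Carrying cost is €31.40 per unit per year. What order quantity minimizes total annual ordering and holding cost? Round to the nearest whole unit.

Q* ≈ 383 reams

Annual demand D = 82.2 × 260 = 21,372.
EOQ = √(2DS / H) = √(2 × 21,372 × 108 / 31.4).
= √(4,616,352 / 31.4) = √147,017.5796 ≈ 383.429.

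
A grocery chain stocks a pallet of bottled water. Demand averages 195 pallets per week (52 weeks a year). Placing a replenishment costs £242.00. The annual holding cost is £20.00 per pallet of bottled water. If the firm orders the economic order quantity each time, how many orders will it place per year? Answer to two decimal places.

N ≈ 20.47 orders per year

Annual demand D = 195 × 52 = 10,140.
EOQ = √(2DS/H) = √(2 × 10,140 × 242 / 20) ≈ 495.37.
Orders per year = D / Q* = 10,140 / 495.37 ≈ 20.470.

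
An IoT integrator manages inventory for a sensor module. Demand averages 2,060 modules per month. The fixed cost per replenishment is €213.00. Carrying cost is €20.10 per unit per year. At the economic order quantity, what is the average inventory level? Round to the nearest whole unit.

Average inventory ≈ 362 modules

Annual demand D = 2,060 × 12 = 24,720.
Q* = √(2DS/H) = √(2 × 24,720 × 213 / 20.1) ≈ 723.82.
Average inventory = Q*/2 ≈ 723.82 / 2 = 361.910.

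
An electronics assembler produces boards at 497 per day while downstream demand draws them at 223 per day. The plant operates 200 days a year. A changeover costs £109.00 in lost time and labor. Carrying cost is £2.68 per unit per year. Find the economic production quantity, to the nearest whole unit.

Q* ≈ 2,565 boards

Annual demand D = 223 × 200 = 44,600.
Production build-up factor (1 − d/p) = 1 − 223/497 = 0.5513.
Q* = √(2DS / (H(1 − d/p))) = √(2 × 44,600 × 109 / (2.68 × 0.5513)).
= √(9,722,800 / 1.4775) ≈ 2565.259.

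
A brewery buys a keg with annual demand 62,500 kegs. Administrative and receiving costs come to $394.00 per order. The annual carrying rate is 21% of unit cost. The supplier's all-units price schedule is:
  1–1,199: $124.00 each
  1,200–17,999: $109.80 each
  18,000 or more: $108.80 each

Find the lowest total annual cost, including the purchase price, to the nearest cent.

TC* ≈ $6,896,198.76

Holding cost per unit per year at price C is H = 0.21·C.
Evaluate total cost at each tier's feasible EOQ or, if the EOQ is below the tier, at the tier's minimum quantity.
Tier 1 ($124.00): EOQ = 1375.3 exceeds tier's upper bound 1199, so this tier is dominated.
EOQ at $109.80 = 1461.5 (feasible in tier 2): TC = 62,500×$109.80 + (62,500/1461.5)×394 + (1461.5/2)×0.21×$109.80 = $6,896,198.76.
EOQ at $108.80 = 1468.2 < 18000, so use break Q=18000: TC = 62,500×$108.80 + (62,500/18000.0)×394 + (18000.0/2)×0.21×$108.80 = $7,007,000.06.
Lowest total cost among the candidates is at Q = 1461.5.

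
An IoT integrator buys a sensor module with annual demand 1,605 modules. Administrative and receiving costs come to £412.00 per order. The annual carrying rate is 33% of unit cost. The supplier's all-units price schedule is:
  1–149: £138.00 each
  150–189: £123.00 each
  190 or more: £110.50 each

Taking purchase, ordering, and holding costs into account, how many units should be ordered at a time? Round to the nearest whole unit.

Holding cost per unit per year at price C is H = 0.33·C.
Evaluate total cost at each tier's feasible EOQ or, if the EOQ is below the tier, at the tier's minimum quantity.
Tier 1 (£138.00): EOQ = 170.4 exceeds tier's upper bound 149, so this tier is dominated.
EOQ at £123.00 = 180.5 (feasible in tier 2): TC = 1,605×£123.00 + (1,605/180.5)×412 + (180.5/2)×0.33×£123.00 = £204,741.74.
EOQ at £110.50 = 190.4 (feasible in tier 3): TC = 1,605×£110.50 + (1,605/190.4)×412 + (190.4/2)×0.33×£110.50 = £184,296.97.
Lowest total cost is £184,296.97 at Q = 190.4.

Q* ≈ 190 modules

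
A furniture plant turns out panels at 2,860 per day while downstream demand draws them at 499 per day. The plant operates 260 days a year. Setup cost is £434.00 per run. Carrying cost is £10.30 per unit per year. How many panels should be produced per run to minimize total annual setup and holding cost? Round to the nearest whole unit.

Q* ≈ 3,639 panels

Annual demand D = 499 × 260 = 129,740.
Production build-up factor (1 − d/p) = 1 − 499/2,860 = 0.8255.
Q* = √(2DS / (H(1 − d/p))) = √(2 × 129,740 × 434 / (10.3 × 0.8255)).
= √(112,614,320 / 8.5029) ≈ 3639.261.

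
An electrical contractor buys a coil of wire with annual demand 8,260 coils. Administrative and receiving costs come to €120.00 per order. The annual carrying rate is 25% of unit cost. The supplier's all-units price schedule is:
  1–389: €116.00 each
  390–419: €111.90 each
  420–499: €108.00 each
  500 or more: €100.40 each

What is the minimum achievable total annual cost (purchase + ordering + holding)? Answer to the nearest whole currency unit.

Holding cost per unit per year at price C is H = 0.25·C.
Evaluate total cost at each tier's feasible EOQ or, if the EOQ is below the tier, at the tier's minimum quantity.
EOQ at €116.00 = 261.5 (feasible in tier 1): TC = 8,260×€116.00 + (8,260/261.5)×120 + (261.5/2)×0.25×€116.00 = €965,742.19.
EOQ at €111.90 = 266.2 < 390, so use break Q=390: TC = 8,260×€111.90 + (8,260/390.0)×120 + (390.0/2)×0.25×€111.90 = €932,290.66.
EOQ at €108.00 = 271.0 < 420, so use break Q=420: TC = 8,260×€108.00 + (8,260/420.0)×120 + (420.0/2)×0.25×€108.00 = €900,110.00.
EOQ at €100.40 = 281.0 < 500, so use break Q=500: TC = 8,260×€100.40 + (8,260/500.0)×120 + (500.0/2)×0.25×€100.40 = €837,561.40.
Lowest total cost among the candidates is at Q = 500.0.

TC* ≈ €837,561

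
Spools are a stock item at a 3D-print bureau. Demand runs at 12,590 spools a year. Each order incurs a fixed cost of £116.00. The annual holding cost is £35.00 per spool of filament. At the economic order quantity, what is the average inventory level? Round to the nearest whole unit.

Average inventory ≈ 144 spools

The optimal lot size = √(2DS/H) = √(2 × 12,590 × 116 / 35) ≈ 288.88.
Average inventory = Q*/2 ≈ 288.88 / 2 = 144.442.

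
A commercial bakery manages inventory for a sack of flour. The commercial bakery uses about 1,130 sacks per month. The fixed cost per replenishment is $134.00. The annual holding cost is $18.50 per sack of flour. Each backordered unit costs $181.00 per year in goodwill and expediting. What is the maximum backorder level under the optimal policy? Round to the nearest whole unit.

Annual demand D = 1,130 × 12 = 13,560.
With planned backorders, Q* = √(2DS/H) · √((H+B)/B).
√(2DS/H) = √(2 × 13,560 × 134 / 18.5) = 443.212.
√((H+B)/B) = √((18.5+181)/181) = 1.0499.
Q* ≈ 465.311.
S* = Q* · H/(H+B) = 465.311 × 18.5/199.5 ≈ 43.149.

S* ≈ 43 sacks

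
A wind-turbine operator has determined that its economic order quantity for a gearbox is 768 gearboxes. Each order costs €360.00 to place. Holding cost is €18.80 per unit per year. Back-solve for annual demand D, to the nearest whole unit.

Invert the EOQ relation Q*² = 2DS/H.
From Q* = √(2DS/H): D = Q*²H / (2S) = 768² × 18.8 / (2 × 360) = 15400.960.

D ≈ 15,401 gearboxes per year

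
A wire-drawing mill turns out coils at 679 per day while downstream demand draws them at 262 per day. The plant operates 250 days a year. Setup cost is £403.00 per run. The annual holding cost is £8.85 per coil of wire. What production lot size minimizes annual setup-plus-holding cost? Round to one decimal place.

Annual demand D = 262 × 250 = 65,500.
Production build-up factor (1 − d/p) = 1 − 262/679 = 0.6141.
Q* = √(2DS / (H(1 − d/p))) = √(2 × 65,500 × 403 / (8.85 × 0.6141)).
= √(52,793,000 / 5.4351) ≈ 3116.617.

Q* ≈ 3,116.6 coils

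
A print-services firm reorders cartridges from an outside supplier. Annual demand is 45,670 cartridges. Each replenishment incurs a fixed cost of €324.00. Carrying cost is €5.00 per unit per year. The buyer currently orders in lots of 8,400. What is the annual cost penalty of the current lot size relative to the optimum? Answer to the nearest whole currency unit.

Extra cost ≈ €10,597 per year

EOQ = √(2DS/H) = √(2 × 45,670 × 324 / 5) ≈ 2432.86.
Cost at Q* = (D/Q*)S + (Q*/2)H = √(2DSH) ≈ €12,164.32.
Cost at Q = 8,400: (45,670/8,400)×324 + (8,400/2)×5 = €1,761.56 + €21,000.00 = €22,761.56.
Excess = €22,761.56 − €12,164.32 = €10,597.23.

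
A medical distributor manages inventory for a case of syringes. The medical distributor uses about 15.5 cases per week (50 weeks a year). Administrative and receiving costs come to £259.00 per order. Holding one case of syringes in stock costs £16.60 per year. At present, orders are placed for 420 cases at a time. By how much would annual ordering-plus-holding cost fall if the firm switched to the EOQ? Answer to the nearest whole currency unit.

Extra cost ≈ £1,382 per year

Annual demand D = 15.5 × 50 = 775.
EOQ = √(2DS/H) = √(2 × 775 × 259 / 16.6) ≈ 155.51.
Cost at Q* = (D/Q*)S + (Q*/2)H = √(2DSH) ≈ £2,581.49.
Cost at Q = 420: (775/420)×259 + (420/2)×16.6 = £477.92 + £3,486.00 = £3,963.92.
Excess = £3,963.92 − £2,581.49 = £1,382.43.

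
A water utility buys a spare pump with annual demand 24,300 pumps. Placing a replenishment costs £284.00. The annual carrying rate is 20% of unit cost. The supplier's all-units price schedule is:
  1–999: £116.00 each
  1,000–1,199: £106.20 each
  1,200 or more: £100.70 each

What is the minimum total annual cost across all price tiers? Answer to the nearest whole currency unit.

Holding cost per unit per year at price C is H = 0.20·C.
Evaluate total cost at each tier's feasible EOQ or, if the EOQ is below the tier, at the tier's minimum quantity.
EOQ at £116.00 = 771.3 (feasible in tier 1): TC = 24,300×£116.00 + (24,300/771.3)×284 + (771.3/2)×0.20×£116.00 = £2,836,694.57.
EOQ at £106.20 = 806.1 < 1000, so use break Q=1000: TC = 24,300×£106.20 + (24,300/1000.0)×284 + (1000.0/2)×0.20×£106.20 = £2,598,181.20.
EOQ at £100.70 = 827.8 < 1200, so use break Q=1200: TC = 24,300×£100.70 + (24,300/1200.0)×284 + (1200.0/2)×0.20×£100.70 = £2,464,845.00.
Lowest total cost among the candidates is at Q = 1200.0.

TC* ≈ £2,464,845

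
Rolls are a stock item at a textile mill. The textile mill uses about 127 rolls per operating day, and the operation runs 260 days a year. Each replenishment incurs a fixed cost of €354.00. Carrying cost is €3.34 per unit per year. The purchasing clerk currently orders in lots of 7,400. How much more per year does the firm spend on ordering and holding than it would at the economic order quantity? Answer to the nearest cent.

Annual demand D = 127 × 260 = 33,020.
EOQ = √(2DS/H) = √(2 × 33,020 × 354 / 3.34) ≈ 2645.65.
Cost at Q* = (D/Q*)S + (Q*/2)H = √(2DSH) ≈ €8,836.46.
Cost at Q = 7,400: (33,020/7,400)×354 + (7,400/2)×3.34 = €1,579.61 + €12,358.00 = €13,937.61.
Excess = €13,937.61 − €8,836.46 = €5,101.14.

Extra cost ≈ €5,101.14 per year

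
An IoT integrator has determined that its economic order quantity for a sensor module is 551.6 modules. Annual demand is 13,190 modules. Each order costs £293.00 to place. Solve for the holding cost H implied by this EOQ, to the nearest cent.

Squaring Q* = √(2DS/H) gives Q*² = 2DS/H.
From Q* = √(2DS/H): H = 2DS / Q*² = 2 × 13,190 × 293 / 551.6² = 25.4035.

H ≈ £25.40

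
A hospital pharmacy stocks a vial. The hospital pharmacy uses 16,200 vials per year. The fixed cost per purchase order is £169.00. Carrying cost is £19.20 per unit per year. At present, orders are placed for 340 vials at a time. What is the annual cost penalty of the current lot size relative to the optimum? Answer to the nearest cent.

Extra cost ≈ £1,062.99 per year

EOQ = √(2DS/H) = √(2 × 16,200 × 169 / 19.2) ≈ 534.03.
Cost at Q* = (D/Q*)S + (Q*/2)H = √(2DSH) ≈ £10,253.37.
Cost at Q = 340: (16,200/340)×169 + (340/2)×19.2 = £8,052.35 + £3,264.00 = £11,316.35.
Excess = £11,316.35 − £10,253.37 = £1,062.99.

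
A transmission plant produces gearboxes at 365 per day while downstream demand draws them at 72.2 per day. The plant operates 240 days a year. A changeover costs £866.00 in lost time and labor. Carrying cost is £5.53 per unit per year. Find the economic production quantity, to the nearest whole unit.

Annual demand D = 72.2 × 240 = 17,328.
Production build-up factor (1 − d/p) = 1 − 72.2/365 = 0.8022.
Q* = √(2DS / (H(1 − d/p))) = √(2 × 17,328 × 866 / (5.53 × 0.8022)).
= √(30,012,096 / 4.4361) ≈ 2601.037.

Q* ≈ 2,601 gearboxes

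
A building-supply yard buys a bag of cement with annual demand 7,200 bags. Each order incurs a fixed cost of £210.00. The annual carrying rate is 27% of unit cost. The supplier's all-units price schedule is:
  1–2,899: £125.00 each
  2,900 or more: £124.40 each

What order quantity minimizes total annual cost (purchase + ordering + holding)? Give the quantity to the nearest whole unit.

Holding cost per unit per year at price C is H = 0.27·C.
Evaluate total cost at each tier's feasible EOQ or, if the EOQ is below the tier, at the tier's minimum quantity.
EOQ at £125.00 = 299.3 (feasible in tier 1): TC = 7,200×£125.00 + (7,200/299.3)×210 + (299.3/2)×0.27×£125.00 = £910,102.47.
EOQ at £124.40 = 300.1 < 2900, so use break Q=2900: TC = 7,200×£124.40 + (7,200/2900.0)×210 + (2900.0/2)×0.27×£124.40 = £944,903.98.
Lowest total cost is £910,102.47 at Q = 299.3.

Q* ≈ 299 bags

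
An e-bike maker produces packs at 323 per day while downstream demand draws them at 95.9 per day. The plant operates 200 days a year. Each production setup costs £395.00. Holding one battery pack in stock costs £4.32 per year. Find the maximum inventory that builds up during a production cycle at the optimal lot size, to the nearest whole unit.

I_max ≈ 1,570 packs

Annual demand D = 95.9 × 200 = 19,180.
Production build-up factor (1 − d/p) = 1 − 95.9/323 = 0.7031.
Q* = √(2DS / (H(1 − d/p))) = √(2 × 19,180 × 395 / (4.32 × 0.7031)).
= √(15,152,200 / 3.0374) ≈ 2233.514.
Maximum inventory = Q*(1 − d/p) = 2233.514 × 0.7031 ≈ 1570.375.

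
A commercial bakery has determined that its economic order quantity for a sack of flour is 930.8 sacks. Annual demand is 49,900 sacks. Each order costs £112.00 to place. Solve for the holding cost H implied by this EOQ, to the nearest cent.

H ≈ £12.90

Squaring Q* = √(2DS/H) gives Q*² = 2DS/H.
From Q* = √(2DS/H): H = 2DS / Q*² = 2 × 49,900 × 112 / 930.8² = 12.9014.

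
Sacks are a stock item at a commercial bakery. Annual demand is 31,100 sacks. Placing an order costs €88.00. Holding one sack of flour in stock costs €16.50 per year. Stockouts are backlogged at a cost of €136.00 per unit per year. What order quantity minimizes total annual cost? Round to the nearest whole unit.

With planned backorders, Q* = √(2DS/H) · √((H+B)/B).
√(2DS/H) = √(2 × 31,100 × 88 / 16.5) = 575.963.
√((H+B)/B) = √((16.5+136)/136) = 1.0589.
Q* ≈ 609.902.

Q* ≈ 610 sacks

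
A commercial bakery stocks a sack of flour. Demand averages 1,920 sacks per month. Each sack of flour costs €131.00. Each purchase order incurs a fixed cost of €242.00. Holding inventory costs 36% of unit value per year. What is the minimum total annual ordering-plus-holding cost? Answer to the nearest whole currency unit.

TC* ≈ €22,932

Annual demand D = 1,920 × 12 = 23,040.
Holding cost H = 0.36 × €131.00 = €47.1600 per unit per year.
EOQ = √(2DS/H) = √(2 × 23,040 × 242 / 47.16) ≈ 486.27.
At the optimum the two cost components are equal, so total cost = 2·(Q*/2)H = Q*·H.
Minimum total = √(2DSH) = √(2 × 23,040 × 242 × 47.16) ≈ 22932.469.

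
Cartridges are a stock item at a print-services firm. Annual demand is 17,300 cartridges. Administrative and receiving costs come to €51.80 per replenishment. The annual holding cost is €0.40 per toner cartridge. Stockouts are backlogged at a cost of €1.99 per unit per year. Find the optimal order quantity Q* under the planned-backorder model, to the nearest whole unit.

Q* ≈ 2,320 cartridges

With planned backorders, Q* = √(2DS/H) · √((H+B)/B).
√(2DS/H) = √(2 × 17,300 × 51.8 / 0.4) = 2116.766.
√((H+B)/B) = √((0.4+1.99)/1.99) = 1.0959.
Q* ≈ 2319.772.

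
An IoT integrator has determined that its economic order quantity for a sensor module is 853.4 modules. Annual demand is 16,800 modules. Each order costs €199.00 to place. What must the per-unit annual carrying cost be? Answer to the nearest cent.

H ≈ €9.18

The basic EOQ model gives Q* = √(2DS/H); rearrange for the unknown.
From Q* = √(2DS/H): H = 2DS / Q*² = 2 × 16,800 × 199 / 853.4² = 9.1809.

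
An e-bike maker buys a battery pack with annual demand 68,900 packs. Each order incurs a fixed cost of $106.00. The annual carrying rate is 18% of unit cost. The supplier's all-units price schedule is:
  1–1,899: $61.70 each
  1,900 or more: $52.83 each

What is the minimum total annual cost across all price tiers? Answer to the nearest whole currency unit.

TC* ≈ $3,652,865

Holding cost per unit per year at price C is H = 0.18·C.
Evaluate total cost at each tier's feasible EOQ or, if the EOQ is below the tier, at the tier's minimum quantity.
EOQ at $61.70 = 1146.8 (feasible in tier 1): TC = 68,900×$61.70 + (68,900/1146.8)×106 + (1146.8/2)×0.18×$61.70 = $4,263,866.68.
EOQ at $52.83 = 1239.4 < 1900, so use break Q=1900: TC = 68,900×$52.83 + (68,900/1900.0)×106 + (1900.0/2)×0.18×$52.83 = $3,652,864.82.
Lowest total cost among the candidates is at Q = 1900.0.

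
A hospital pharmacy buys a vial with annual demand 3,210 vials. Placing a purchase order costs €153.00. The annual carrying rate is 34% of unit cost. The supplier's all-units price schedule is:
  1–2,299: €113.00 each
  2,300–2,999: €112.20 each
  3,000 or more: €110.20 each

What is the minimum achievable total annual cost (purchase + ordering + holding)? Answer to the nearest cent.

TC* ≈ €368,873.16

Holding cost per unit per year at price C is H = 0.34·C.
Evaluate total cost at each tier's feasible EOQ or, if the EOQ is below the tier, at the tier's minimum quantity.
EOQ at €113.00 = 159.9 (feasible in tier 1): TC = 3,210×€113.00 + (3,210/159.9)×153 + (159.9/2)×0.34×€113.00 = €368,873.16.
EOQ at €112.20 = 160.5 < 2300, so use break Q=2300: TC = 3,210×€112.20 + (3,210/2300.0)×153 + (2300.0/2)×0.34×€112.20 = €404,245.73.
EOQ at €110.20 = 161.9 < 3000, so use break Q=3000: TC = 3,210×€110.20 + (3,210/3000.0)×153 + (3000.0/2)×0.34×€110.20 = €410,107.71.
Lowest total cost among the candidates is at Q = 159.9.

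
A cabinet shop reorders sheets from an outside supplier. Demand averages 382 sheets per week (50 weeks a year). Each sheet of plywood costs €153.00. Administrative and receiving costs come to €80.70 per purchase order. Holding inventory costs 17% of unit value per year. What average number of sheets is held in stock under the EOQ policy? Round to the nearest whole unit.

Annual demand D = 382 × 50 = 19,100.
Holding cost H = 0.17 × €153.00 = €26.0100 per unit per year.
Q* = √(2DS/H) = √(2 × 19,100 × 80.7 / 26.01) ≈ 344.27.
Average inventory = Q*/2 ≈ 344.27 / 2 = 172.135.

Average inventory ≈ 172 sheets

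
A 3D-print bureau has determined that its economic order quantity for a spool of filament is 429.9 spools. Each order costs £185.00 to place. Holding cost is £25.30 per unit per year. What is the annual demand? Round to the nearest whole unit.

Invert the EOQ relation Q*² = 2DS/H.
From Q* = √(2DS/H): D = Q*²H / (2S) = 429.9² × 25.3 / (2 × 185) = 12637.282.

D ≈ 12,637 spools per year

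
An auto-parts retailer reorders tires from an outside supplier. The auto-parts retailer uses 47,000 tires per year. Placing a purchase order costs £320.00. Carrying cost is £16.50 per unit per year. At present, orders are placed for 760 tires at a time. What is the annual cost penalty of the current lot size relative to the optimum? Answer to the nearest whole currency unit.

Extra cost ≈ £3,781 per year

EOQ = √(2DS/H) = √(2 × 47,000 × 320 / 16.5) ≈ 1350.20.
Cost at Q* = (D/Q*)S + (Q*/2)H = √(2DSH) ≈ £22,278.24.
Cost at Q = 760: (47,000/760)×320 + (760/2)×16.5 = £19,789.47 + £6,270.00 = £26,059.47.
Excess = £26,059.47 − £22,278.24 = £3,781.23.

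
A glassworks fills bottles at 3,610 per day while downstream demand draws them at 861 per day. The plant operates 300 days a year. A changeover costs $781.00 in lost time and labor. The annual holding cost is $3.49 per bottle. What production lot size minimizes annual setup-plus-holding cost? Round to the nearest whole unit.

Annual demand D = 861 × 300 = 258,300.
Production build-up factor (1 − d/p) = 1 − 861/3,610 = 0.7615.
Q* = √(2DS / (H(1 − d/p))) = √(2 × 258,300 × 781 / (3.49 × 0.7615)).
= √(403,464,600 / 2.6576) ≈ 12321.292.

Q* ≈ 12,321 bottles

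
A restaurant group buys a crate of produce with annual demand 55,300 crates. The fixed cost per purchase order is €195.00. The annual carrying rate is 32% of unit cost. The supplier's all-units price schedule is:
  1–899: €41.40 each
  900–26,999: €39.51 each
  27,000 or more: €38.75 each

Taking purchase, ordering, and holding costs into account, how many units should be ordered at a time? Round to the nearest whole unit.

Q* ≈ 1,306 crates

Holding cost per unit per year at price C is H = 0.32·C.
Candidates are each tier's EOQ (if it falls in that tier) and each price-break quantity.
Tier 1 (€41.40): EOQ = 1275.9 exceeds tier's upper bound 899, so this tier is dominated.
EOQ at €39.51 = 1306.1 (feasible in tier 2): TC = 55,300×€39.51 + (55,300/1306.1)×195 + (1306.1/2)×0.32×€39.51 = €2,201,415.90.
EOQ at €38.75 = 1318.8 < 27000, so use break Q=27000: TC = 55,300×€38.75 + (55,300/27000.0)×195 + (27000.0/2)×0.32×€38.75 = €2,310,674.39.
Lowest total cost is €2,201,415.90 at Q = 1306.1.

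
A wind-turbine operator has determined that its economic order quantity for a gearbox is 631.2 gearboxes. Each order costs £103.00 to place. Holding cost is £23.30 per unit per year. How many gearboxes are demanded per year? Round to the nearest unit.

D ≈ 45,063 gearboxes per year

Squaring Q* = √(2DS/H) gives Q*² = 2DS/H.
From Q* = √(2DS/H): D = Q*²H / (2S) = 631.2² × 23.3 / (2 × 103) = 45063.268.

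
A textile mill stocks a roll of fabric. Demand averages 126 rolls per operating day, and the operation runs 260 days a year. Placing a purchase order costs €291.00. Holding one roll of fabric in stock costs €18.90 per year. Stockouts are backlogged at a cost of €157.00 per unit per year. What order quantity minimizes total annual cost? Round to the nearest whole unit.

Q* ≈ 1,063 rolls

Annual demand D = 126 × 260 = 32,760.
With planned backorders, Q* = √(2DS/H) · √((H+B)/B).
√(2DS/H) = √(2 × 32,760 × 291 / 18.9) = 1004.390.
√((H+B)/B) = √((18.9+157)/157) = 1.0585.
Q* ≈ 1063.128.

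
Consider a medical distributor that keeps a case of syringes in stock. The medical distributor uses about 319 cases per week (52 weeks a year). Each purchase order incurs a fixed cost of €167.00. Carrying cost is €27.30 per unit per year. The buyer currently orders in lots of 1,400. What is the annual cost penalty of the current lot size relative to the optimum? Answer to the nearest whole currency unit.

Extra cost ≈ €8,790 per year

Annual demand D = 319 × 52 = 16,588.
EOQ = √(2DS/H) = √(2 × 16,588 × 167 / 27.3) ≈ 450.49.
Cost at Q* = (D/Q*)S + (Q*/2)H = √(2DSH) ≈ €12,298.48.
Cost at Q = 1,400: (16,588/1,400)×167 + (1,400/2)×27.3 = €1,978.71 + €19,110.00 = €21,088.71.
Excess = €21,088.71 − €12,298.48 = €8,790.23.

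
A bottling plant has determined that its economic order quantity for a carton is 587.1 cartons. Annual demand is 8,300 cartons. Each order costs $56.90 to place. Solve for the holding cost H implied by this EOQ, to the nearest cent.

H ≈ $2.74

The basic EOQ model gives Q* = √(2DS/H); rearrange for the unknown.
From Q* = √(2DS/H): H = 2DS / Q*² = 2 × 8,300 × 56.9 / 587.1² = 2.7403.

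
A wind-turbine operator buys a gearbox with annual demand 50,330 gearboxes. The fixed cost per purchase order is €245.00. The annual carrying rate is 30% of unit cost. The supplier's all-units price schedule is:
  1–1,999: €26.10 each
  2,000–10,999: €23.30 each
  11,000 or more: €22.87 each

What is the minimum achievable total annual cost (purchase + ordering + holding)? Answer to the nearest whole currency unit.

Holding cost per unit per year at price C is H = 0.30·C.
Evaluate total cost at each tier's feasible EOQ or, if the EOQ is below the tier, at the tier's minimum quantity.
EOQ at €26.10 = 1774.7 (feasible in tier 1): TC = 50,330×€26.10 + (50,330/1774.7)×245 + (1774.7/2)×0.30×€26.10 = €1,327,509.08.
EOQ at €23.30 = 1878.3 < 2000, so use break Q=2000: TC = 50,330×€23.30 + (50,330/2000.0)×245 + (2000.0/2)×0.30×€23.30 = €1,185,844.43.
EOQ at €22.87 = 1895.9 < 11000, so use break Q=11000: TC = 50,330×€22.87 + (50,330/11000.0)×245 + (11000.0/2)×0.30×€22.87 = €1,189,903.59.
Lowest total cost among the candidates is at Q = 2000.0.

TC* ≈ €1,185,844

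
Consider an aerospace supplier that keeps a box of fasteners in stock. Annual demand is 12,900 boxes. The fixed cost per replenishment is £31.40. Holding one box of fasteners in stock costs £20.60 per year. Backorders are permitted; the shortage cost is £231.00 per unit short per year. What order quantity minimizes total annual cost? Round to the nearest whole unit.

With planned backorders, Q* = √(2DS/H) · √((H+B)/B).
√(2DS/H) = √(2 × 12,900 × 31.4 / 20.6) = 198.308.
√((H+B)/B) = √((20.6+231)/231) = 1.0436.
Q* ≈ 206.962.

Q* ≈ 207 boxes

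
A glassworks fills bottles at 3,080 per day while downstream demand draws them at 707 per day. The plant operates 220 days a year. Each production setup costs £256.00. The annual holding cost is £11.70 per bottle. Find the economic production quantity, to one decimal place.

Q* ≈ 2,972.3 bottles

Annual demand D = 707 × 220 = 155,540.
Production build-up factor (1 − d/p) = 1 − 707/3,080 = 0.7705.
Q* = √(2DS / (H(1 − d/p))) = √(2 × 155,540 × 256 / (11.7 × 0.7705)).
= √(79,636,480 / 9.0143) ≈ 2972.279.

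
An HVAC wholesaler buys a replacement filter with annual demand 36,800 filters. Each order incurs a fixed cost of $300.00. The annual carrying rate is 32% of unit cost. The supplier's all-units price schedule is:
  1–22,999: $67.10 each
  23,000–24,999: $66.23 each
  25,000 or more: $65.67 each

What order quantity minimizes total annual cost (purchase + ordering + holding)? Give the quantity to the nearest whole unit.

Q* ≈ 1,014 filters

Holding cost per unit per year at price C is H = 0.32·C.
Candidates are each tier's EOQ (if it falls in that tier) and each price-break quantity.
EOQ at $67.10 = 1014.1 (feasible in tier 1): TC = 36,800×$67.10 + (36,800/1014.1)×300 + (1014.1/2)×0.32×$67.10 = $2,491,053.88.
EOQ at $66.23 = 1020.7 < 23000, so use break Q=23000: TC = 36,800×$66.23 + (36,800/23000.0)×300 + (23000.0/2)×0.32×$66.23 = $2,681,470.40.
EOQ at $65.67 = 1025.0 < 25000, so use break Q=25000: TC = 36,800×$65.67 + (36,800/25000.0)×300 + (25000.0/2)×0.32×$65.67 = $2,679,777.60.
Lowest total cost is $2,491,053.88 at Q = 1014.1.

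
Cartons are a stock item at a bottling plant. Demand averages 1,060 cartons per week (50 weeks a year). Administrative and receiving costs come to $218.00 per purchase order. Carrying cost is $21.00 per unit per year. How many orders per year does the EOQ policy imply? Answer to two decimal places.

N ≈ 50.52 orders per year

Annual demand D = 1,060 × 50 = 53,000.
The optimal lot size = √(2DS/H) = √(2 × 53,000 × 218 / 21) ≈ 1048.99.
Orders per year = D / Q* = 53,000 / 1048.99 ≈ 50.525.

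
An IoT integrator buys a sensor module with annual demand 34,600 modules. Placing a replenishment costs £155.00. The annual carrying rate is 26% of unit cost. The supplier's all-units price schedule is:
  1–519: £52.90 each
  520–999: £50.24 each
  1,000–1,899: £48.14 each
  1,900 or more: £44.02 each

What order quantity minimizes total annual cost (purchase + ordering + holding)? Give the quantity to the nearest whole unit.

Holding cost per unit per year at price C is H = 0.26·C.
Candidates are each tier's EOQ (if it falls in that tier) and each price-break quantity.
Tier 1 (£52.90): EOQ = 883.1 exceeds tier's upper bound 519, so this tier is dominated.
EOQ at £50.24 = 906.2 (feasible in tier 2): TC = 34,600×£50.24 + (34,600/906.2)×155 + (906.2/2)×0.26×£50.24 = £1,750,140.69.
EOQ at £48.14 = 925.7 < 1000, so use break Q=1000: TC = 34,600×£48.14 + (34,600/1000.0)×155 + (1000.0/2)×0.26×£48.14 = £1,677,265.20.
EOQ at £44.02 = 968.1 < 1900, so use break Q=1900: TC = 34,600×£44.02 + (34,600/1900.0)×155 + (1900.0/2)×0.26×£44.02 = £1,536,787.57.
Lowest total cost is £1,536,787.57 at Q = 1900.0.

Q* ≈ 1,900 modules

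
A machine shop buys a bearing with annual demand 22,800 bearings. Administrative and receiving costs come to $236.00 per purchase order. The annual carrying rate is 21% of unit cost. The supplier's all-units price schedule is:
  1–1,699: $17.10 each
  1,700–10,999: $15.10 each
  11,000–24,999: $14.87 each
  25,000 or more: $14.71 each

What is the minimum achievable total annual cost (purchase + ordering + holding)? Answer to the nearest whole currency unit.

TC* ≈ $350,122

Holding cost per unit per year at price C is H = 0.21·C.
For each price level, check whether its EOQ is feasible; otherwise the best quantity at that price is the breakpoint.
Tier 1 ($17.10): EOQ = 1731.1 exceeds tier's upper bound 1699, so this tier is dominated.
EOQ at $15.10 = 1842.2 (feasible in tier 2): TC = 22,800×$15.10 + (22,800/1842.2)×236 + (1842.2/2)×0.21×$15.10 = $350,121.66.
EOQ at $14.87 = 1856.4 < 11000, so use break Q=11000: TC = 22,800×$14.87 + (22,800/11000.0)×236 + (11000.0/2)×0.21×$14.87 = $356,700.01.
EOQ at $14.71 = 1866.5 < 25000, so use break Q=25000: TC = 22,800×$14.71 + (22,800/25000.0)×236 + (25000.0/2)×0.21×$14.71 = $374,216.98.
Lowest total cost among the candidates is at Q = 1842.2.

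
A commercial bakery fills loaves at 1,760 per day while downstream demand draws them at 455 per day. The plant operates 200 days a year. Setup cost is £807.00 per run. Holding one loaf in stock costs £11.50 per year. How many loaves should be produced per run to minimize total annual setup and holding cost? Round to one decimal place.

Q* ≈ 4,150.3 loaves

Annual demand D = 455 × 200 = 91,000.
Production build-up factor (1 − d/p) = 1 − 455/1,760 = 0.7415.
Q* = √(2DS / (H(1 − d/p))) = √(2 × 91,000 × 807 / (11.5 × 0.7415)).
= √(146,874,000 / 8.527) ≈ 4150.253.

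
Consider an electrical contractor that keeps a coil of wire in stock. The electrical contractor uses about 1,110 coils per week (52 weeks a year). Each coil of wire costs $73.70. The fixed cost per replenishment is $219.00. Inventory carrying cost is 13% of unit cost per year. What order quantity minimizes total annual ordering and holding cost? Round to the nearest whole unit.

Annual demand D = 1,110 × 52 = 57,720.
Holding cost H = 0.13 × $73.70 = $9.5810 per unit per year.
EOQ = √(2DS / H) = √(2 × 57,720 × 219 / 9.581).
= √(25,281,360 / 9.581) = √2,638,697.422 ≈ 1624.407.

Q* ≈ 1,624 coils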